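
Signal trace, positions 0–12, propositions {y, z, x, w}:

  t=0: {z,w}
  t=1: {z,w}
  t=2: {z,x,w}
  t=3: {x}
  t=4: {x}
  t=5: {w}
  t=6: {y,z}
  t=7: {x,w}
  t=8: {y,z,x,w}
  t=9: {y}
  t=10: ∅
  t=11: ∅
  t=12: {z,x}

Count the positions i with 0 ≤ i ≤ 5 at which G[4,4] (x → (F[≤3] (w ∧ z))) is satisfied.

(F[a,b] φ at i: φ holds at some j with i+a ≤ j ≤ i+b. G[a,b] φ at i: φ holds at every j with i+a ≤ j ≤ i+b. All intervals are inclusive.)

5

Evaluate at each i in [0,5]:
  i=0: ✗ (fails at j=4)
  i=1: ✓ (all of [5,5])
  i=2: ✓ (all of [6,6])
  i=3: ✓ (all of [7,7])
  i=4: ✓ (all of [8,8])
  i=5: ✓ (all of [9,9])
Positions where it holds: {1, 2, 3, 4, 5} → 5.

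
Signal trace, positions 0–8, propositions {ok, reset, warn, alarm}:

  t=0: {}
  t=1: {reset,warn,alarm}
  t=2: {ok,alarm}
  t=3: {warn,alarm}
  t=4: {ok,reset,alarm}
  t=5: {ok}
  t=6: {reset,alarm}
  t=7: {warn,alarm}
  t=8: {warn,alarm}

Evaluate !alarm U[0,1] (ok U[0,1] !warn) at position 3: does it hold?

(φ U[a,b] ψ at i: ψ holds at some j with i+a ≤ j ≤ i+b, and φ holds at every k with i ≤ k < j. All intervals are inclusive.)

No

Need some j in [3,4] with (ok U[0,1] !warn), and !alarm at every k in [3,j-1].
  j=3: (ok U[0,1] !warn) — fails.
  j=4: (ok U[0,1] !warn) holds, but !alarm fails at k=3 → not this j.
No j in the window works → until fails.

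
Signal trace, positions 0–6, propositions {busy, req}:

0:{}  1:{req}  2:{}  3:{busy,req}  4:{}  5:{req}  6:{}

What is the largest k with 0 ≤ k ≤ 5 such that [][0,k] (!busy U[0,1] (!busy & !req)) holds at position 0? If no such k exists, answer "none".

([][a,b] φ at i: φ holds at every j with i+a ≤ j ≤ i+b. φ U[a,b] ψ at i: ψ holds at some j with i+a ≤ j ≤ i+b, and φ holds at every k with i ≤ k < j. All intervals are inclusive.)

2

(!busy U[0,1] (!busy & !req)) must hold from j=0 onward; find where it first fails.
  j=0: holds
  j=1: holds
  j=2: holds
  j=3: fails
Holds on [0,2], so largest k = 2.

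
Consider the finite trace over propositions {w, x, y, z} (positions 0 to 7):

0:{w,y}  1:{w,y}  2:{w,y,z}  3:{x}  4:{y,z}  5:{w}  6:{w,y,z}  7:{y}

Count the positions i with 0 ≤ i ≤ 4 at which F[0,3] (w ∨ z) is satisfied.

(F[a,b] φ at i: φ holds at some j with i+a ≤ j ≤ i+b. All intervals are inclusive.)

5

Evaluate at each i in [0,4]:
  i=0: ✓ (witness j=0)
  i=1: ✓ (witness j=1)
  i=2: ✓ (witness j=2)
  i=3: ✓ (witness j=4)
  i=4: ✓ (witness j=4)
Positions where it holds: {0, 1, 2, 3, 4} → 5.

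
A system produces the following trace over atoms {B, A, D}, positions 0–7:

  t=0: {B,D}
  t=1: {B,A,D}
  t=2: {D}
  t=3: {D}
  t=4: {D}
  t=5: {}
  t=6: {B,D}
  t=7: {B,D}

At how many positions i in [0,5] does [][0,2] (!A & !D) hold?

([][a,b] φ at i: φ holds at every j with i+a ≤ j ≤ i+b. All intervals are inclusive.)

Evaluate at each i in [0,5]:
  i=0: ✗ (fails at j=0)
  i=1: ✗ (fails at j=1)
  i=2: ✗ (fails at j=2)
  i=3: ✗ (fails at j=3)
  i=4: ✗ (fails at j=4)
  i=5: ✗ (fails at j=6)
Positions where it holds: {} → 0.

0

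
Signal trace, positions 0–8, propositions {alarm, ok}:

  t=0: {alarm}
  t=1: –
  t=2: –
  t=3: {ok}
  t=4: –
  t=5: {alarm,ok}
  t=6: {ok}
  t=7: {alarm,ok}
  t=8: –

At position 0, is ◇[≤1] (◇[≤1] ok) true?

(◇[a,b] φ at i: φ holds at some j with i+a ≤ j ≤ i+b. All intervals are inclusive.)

False

Check ◇[≤1] ok at each j in [0,1]:
  j=0: fails (none in [0,1])
  j=1: fails (none in [1,2])
No position in the window satisfies it → formula fails.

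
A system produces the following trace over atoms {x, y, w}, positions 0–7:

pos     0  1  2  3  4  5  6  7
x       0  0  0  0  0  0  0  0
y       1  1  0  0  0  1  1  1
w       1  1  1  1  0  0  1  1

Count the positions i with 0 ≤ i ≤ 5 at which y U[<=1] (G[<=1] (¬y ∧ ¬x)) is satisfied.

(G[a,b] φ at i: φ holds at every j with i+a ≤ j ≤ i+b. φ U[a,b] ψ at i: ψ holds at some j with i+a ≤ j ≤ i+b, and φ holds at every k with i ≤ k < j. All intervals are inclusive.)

Evaluate at each i in [0,5]:
  i=0: ✗ (no rhs in [0,1])
  i=1: ✓ (rhs at j=2; lhs holds on [1,1])
  i=2: ✓ (rhs at j=2)
  i=3: ✓ (rhs at j=3)
  i=4: ✗ (no rhs in [4,5])
  i=5: ✗ (no rhs in [5,6])
Positions where it holds: {1, 2, 3} → 3.

3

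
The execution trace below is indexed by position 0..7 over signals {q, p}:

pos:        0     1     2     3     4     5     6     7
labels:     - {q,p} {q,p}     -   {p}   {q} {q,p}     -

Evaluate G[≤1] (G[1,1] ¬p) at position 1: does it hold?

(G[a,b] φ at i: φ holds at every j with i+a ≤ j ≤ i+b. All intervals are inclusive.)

No

Check G[1,1] ¬p at every j in [1,2]:
  j=1: fails at 2
  j=2: holds on [3,3]
Fails at j=1 → formula fails.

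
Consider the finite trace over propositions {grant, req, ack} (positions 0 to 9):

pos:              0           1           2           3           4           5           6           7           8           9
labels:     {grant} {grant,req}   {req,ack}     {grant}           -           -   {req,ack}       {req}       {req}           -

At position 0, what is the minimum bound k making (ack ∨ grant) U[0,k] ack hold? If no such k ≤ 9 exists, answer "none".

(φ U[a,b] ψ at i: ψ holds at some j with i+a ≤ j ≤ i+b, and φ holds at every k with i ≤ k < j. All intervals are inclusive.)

Need earliest j ≥ 0 with ack, and (ack ∨ grant) at every k in [0,j-1].
  j=0: rhs fails.
  j=1: rhs fails.
  j=2: rhs holds; lhs holds on [0,1]. k = 2.

2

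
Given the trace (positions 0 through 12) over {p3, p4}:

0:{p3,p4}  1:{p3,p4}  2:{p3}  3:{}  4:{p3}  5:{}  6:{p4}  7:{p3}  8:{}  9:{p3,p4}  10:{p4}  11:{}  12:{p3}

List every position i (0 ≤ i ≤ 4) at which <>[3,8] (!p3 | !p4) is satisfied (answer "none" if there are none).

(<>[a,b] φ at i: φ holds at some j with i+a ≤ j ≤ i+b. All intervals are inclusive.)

0, 1, 2, 3, 4

Evaluate at each i in [0,4]:
  i=0: ✓ (witness j=3)
  i=1: ✓ (witness j=4)
  i=2: ✓ (witness j=5)
  i=3: ✓ (witness j=6)
  i=4: ✓ (witness j=7)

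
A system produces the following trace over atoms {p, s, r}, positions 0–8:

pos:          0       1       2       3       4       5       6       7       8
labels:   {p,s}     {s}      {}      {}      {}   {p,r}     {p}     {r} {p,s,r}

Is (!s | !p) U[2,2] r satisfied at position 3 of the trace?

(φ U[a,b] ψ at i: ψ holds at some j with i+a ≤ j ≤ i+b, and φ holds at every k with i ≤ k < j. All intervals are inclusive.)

True

Need some j in [5,5] with r, and (!s | !p) at every k in [3,j-1].
  j=5: r holds; (!s | !p) holds at every k in [3,4] → satisfied.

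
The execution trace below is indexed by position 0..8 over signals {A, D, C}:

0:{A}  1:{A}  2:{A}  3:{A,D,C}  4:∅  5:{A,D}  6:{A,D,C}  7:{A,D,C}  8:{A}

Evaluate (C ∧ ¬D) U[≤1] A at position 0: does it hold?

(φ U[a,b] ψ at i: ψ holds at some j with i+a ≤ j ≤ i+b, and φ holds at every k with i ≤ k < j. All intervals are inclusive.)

Need some j in [0,1] with A, and (C ∧ ¬D) at every k in [0,j-1].
  j=0: A holds; no prefix to check → satisfied.

True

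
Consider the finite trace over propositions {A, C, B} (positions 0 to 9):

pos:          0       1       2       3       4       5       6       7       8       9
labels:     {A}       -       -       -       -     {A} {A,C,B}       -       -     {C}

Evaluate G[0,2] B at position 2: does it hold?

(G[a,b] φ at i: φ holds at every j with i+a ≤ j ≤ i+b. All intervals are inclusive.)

Check B at every j in [2,4]:
  j=2: false
  j=3: false
  j=4: false
Fails at j=2 → formula fails.

No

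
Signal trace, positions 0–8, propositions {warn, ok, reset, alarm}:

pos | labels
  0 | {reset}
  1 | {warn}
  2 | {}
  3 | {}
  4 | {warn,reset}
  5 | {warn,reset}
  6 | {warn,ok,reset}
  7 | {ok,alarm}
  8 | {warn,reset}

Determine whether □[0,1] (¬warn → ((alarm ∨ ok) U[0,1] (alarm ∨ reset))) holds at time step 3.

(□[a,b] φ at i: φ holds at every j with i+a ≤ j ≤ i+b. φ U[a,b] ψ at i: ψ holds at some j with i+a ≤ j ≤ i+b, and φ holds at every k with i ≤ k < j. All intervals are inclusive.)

Check (¬warn → ((alarm ∨ ok) U[0,1] (alarm ∨ reset))) at every j in [3,4]:
  j=3: antecedent true; consequent fails → ✗
  j=4: antecedent false → ✓
Fails at j=3 → formula fails.

Does not hold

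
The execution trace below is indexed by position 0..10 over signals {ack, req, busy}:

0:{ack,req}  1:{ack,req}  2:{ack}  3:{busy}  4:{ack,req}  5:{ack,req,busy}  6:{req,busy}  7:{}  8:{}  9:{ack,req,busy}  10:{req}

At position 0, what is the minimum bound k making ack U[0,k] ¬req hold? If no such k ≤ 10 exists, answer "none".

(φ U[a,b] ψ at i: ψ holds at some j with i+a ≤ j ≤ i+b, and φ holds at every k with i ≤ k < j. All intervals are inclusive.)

2

Need earliest j ≥ 0 with ¬req, and ack at every k in [0,j-1].
  j=0: rhs fails.
  j=1: rhs fails.
  j=2: rhs holds; lhs holds on [0,1]. k = 2.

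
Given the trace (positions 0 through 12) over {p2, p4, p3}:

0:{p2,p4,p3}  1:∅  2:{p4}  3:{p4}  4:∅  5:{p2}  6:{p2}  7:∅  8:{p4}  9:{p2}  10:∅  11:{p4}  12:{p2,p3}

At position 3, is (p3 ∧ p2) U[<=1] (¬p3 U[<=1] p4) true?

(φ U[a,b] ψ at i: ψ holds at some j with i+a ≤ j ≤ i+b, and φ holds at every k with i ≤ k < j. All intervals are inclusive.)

Need some j in [3,4] with (¬p3 U[<=1] p4), and (p3 ∧ p2) at every k in [3,j-1].
  j=3: (¬p3 U[<=1] p4) holds; no prefix to check → satisfied.

Holds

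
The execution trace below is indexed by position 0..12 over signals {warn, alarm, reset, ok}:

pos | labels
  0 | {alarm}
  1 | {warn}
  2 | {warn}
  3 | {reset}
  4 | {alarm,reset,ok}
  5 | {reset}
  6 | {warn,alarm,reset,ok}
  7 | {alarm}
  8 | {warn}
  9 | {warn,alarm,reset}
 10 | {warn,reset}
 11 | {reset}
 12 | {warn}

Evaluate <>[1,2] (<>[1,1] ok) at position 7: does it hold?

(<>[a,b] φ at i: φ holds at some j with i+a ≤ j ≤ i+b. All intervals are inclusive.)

Check <>[1,1] ok at each j in [8,9]:
  j=8: fails (none in [9,9])
  j=9: fails (none in [10,10])
No position in the window satisfies it → formula fails.

No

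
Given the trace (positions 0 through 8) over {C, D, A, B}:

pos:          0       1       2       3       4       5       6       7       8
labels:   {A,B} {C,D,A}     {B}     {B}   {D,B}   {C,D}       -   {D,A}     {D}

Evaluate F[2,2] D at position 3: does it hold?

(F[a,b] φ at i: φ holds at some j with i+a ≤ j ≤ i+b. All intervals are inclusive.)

Yes

Check D at each j in [5,5]:
  j=5: true
Found at j=5 → formula holds.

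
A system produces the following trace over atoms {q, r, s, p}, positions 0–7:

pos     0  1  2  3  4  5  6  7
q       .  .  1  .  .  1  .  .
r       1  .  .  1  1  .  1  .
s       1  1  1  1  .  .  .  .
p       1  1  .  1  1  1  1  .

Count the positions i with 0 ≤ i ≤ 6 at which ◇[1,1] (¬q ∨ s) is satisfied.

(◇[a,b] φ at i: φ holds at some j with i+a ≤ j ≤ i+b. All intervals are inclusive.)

Evaluate at each i in [0,6]:
  i=0: ✓ (witness j=1)
  i=1: ✓ (witness j=2)
  i=2: ✓ (witness j=3)
  i=3: ✓ (witness j=4)
  i=4: ✗ (none in [5,5])
  i=5: ✓ (witness j=6)
  i=6: ✓ (witness j=7)
Positions where it holds: {0, 1, 2, 3, 5, 6} → 6.

6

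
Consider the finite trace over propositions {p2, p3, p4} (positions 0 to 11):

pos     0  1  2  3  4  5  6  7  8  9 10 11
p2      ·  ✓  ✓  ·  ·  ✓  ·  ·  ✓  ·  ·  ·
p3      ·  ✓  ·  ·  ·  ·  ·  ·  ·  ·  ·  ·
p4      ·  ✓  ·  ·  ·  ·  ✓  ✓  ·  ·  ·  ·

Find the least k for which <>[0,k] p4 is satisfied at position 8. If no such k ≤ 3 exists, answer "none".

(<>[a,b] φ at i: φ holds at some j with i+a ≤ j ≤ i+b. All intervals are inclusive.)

Scan j = 8,9,… for p4:
  j=8: fails
  j=9: fails
  j=10: fails
  j=11: fails
No j in [8,11] satisfies it → none.

none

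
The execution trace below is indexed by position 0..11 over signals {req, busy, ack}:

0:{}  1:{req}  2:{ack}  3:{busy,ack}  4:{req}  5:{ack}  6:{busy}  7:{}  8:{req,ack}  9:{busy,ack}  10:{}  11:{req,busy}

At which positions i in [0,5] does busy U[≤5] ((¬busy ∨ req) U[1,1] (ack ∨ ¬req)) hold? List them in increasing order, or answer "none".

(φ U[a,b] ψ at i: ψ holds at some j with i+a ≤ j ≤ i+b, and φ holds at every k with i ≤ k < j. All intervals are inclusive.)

Evaluate at each i in [0,5]:
  i=0: ✗ (lhs fails at k=0 before rhs at j=1)
  i=1: ✓ (rhs at j=1)
  i=2: ✓ (rhs at j=2)
  i=3: ✓ (rhs at j=4; lhs holds on [3,3])
  i=4: ✓ (rhs at j=4)
  i=5: ✓ (rhs at j=5)

1, 2, 3, 4, 5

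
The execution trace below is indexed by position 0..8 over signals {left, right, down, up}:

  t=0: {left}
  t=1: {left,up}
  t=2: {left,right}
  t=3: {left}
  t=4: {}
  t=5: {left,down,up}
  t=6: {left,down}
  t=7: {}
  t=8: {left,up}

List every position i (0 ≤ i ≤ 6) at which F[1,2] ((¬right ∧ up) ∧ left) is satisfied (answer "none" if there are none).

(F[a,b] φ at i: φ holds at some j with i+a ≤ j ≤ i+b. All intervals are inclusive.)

Evaluate at each i in [0,6]:
  i=0: ✓ (witness j=1)
  i=1: ✗ (none in [2,3])
  i=2: ✗ (none in [3,4])
  i=3: ✓ (witness j=5)
  i=4: ✓ (witness j=5)
  i=5: ✗ (none in [6,7])
  i=6: ✓ (witness j=8)

0, 3, 4, 6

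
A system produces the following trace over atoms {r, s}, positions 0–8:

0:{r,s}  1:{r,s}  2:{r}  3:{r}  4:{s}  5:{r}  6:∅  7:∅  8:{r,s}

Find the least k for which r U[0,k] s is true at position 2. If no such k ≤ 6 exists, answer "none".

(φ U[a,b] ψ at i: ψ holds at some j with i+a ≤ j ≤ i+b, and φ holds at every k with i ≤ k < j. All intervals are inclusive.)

2

Need earliest j ≥ 2 with s, and r at every k in [2,j-1].
  j=2: rhs fails.
  j=3: rhs fails.
  j=4: rhs holds; lhs holds on [2,3]. k = 2.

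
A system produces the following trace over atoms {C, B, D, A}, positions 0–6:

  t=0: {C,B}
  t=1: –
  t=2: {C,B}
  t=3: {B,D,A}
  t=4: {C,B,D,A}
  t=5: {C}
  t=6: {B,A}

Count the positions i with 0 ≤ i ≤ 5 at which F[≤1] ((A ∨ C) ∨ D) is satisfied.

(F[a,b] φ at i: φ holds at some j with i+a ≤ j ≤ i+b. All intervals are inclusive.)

Evaluate at each i in [0,5]:
  i=0: ✓ (witness j=0)
  i=1: ✓ (witness j=2)
  i=2: ✓ (witness j=2)
  i=3: ✓ (witness j=3)
  i=4: ✓ (witness j=4)
  i=5: ✓ (witness j=5)
Positions where it holds: {0, 1, 2, 3, 4, 5} → 6.

6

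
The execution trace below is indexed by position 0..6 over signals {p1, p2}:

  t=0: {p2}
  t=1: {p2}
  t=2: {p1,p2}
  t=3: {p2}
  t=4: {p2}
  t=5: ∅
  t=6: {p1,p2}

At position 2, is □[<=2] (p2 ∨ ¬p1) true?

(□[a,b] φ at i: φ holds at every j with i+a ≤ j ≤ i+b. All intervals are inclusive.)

Check (p2 ∨ ¬p1) at every j in [2,4]:
  j=2: true
  j=3: true
  j=4: true
All positions satisfy it → formula holds.

Yes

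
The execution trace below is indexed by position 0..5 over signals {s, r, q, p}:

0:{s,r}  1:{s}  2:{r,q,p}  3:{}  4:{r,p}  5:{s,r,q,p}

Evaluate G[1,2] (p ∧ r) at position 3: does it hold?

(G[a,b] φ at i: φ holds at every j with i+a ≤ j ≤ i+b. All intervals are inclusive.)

Yes

Check (p ∧ r) at every j in [4,5]:
  j=4: true
  j=5: true
All positions satisfy it → formula holds.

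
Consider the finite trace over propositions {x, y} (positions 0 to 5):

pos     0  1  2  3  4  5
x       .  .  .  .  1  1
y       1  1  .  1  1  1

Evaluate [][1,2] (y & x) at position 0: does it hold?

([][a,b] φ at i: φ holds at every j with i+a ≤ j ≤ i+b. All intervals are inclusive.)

Check (y & x) at every j in [1,2]:
  j=1: false
  j=2: false
Fails at j=1 → formula fails.

Does not hold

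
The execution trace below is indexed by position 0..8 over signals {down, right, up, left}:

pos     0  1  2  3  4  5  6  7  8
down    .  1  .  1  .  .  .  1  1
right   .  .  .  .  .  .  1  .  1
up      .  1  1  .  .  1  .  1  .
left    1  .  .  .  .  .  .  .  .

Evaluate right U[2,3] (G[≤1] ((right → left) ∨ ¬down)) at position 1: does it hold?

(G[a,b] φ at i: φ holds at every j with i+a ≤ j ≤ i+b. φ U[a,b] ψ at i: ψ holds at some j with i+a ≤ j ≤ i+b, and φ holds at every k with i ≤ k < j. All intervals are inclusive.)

Does not hold

Need some j in [3,4] with G[≤1] ((right → left) ∨ ¬down), and right at every k in [1,j-1].
  j=3: G[≤1] ((right → left) ∨ ¬down) holds, but right fails at k=1 → not this j.
  j=4: G[≤1] ((right → left) ∨ ¬down) holds, but right fails at k=1 → not this j.
No j in the window works → until fails.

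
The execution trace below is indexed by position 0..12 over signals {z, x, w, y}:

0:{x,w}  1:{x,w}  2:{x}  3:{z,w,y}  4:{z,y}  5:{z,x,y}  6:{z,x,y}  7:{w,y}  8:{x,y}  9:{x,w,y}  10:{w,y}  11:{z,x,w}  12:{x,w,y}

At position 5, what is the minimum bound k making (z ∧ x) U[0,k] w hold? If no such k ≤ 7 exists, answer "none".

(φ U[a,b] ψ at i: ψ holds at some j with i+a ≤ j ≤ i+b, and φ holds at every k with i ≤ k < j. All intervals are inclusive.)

2

Need earliest j ≥ 5 with w, and (z ∧ x) at every k in [5,j-1].
  j=5: rhs fails.
  j=6: rhs fails.
  j=7: rhs holds; lhs holds on [5,6]. k = 2.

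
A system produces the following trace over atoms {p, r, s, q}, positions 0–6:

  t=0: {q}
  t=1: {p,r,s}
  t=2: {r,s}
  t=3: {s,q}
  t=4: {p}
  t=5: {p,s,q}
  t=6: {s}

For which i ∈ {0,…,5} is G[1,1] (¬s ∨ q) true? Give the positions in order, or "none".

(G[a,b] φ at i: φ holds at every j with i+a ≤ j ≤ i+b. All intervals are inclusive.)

2, 3, 4

Evaluate at each i in [0,5]:
  i=0: ✗ (fails at j=1)
  i=1: ✗ (fails at j=2)
  i=2: ✓ (all of [3,3])
  i=3: ✓ (all of [4,4])
  i=4: ✓ (all of [5,5])
  i=5: ✗ (fails at j=6)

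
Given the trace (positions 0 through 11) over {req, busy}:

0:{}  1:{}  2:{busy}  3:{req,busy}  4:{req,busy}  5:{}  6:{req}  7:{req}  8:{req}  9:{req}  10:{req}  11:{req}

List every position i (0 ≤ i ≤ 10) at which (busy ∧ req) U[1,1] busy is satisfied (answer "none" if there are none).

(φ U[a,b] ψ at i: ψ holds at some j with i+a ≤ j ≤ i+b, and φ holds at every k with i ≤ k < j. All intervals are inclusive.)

3

Evaluate at each i in [0,10]:
  i=0: ✗ (no rhs in [1,1])
  i=1: ✗ (lhs fails at k=1 before rhs at j=2)
  i=2: ✗ (lhs fails at k=2 before rhs at j=3)
  i=3: ✓ (rhs at j=4; lhs holds on [3,3])
  i=4: ✗ (no rhs in [5,5])
  i=5: ✗ (no rhs in [6,6])
  i=6: ✗ (no rhs in [7,7])
  i=7: ✗ (no rhs in [8,8])
  i=8: ✗ (no rhs in [9,9])
  i=9: ✗ (no rhs in [10,10])
  i=10: ✗ (no rhs in [11,11])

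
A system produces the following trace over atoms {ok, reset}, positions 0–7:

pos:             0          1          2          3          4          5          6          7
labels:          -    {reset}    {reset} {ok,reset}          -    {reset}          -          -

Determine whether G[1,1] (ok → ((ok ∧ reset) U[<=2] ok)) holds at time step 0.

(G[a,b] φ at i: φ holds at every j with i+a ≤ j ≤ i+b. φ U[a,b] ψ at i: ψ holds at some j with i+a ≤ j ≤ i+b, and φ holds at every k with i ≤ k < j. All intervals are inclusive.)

True

Check (ok → ((ok ∧ reset) U[<=2] ok)) at every j in [1,1]:
  j=1: antecedent false → ✓
All positions satisfy it → formula holds.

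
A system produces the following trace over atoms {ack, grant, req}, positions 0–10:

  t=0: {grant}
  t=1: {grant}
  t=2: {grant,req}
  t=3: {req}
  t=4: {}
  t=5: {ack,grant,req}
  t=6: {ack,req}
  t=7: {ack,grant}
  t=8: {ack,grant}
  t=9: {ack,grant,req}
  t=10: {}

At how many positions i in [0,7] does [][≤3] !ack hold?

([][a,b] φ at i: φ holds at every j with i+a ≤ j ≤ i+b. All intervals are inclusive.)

Evaluate at each i in [0,7]:
  i=0: ✓ (all of [0,3])
  i=1: ✓ (all of [1,4])
  i=2: ✗ (fails at j=5)
  i=3: ✗ (fails at j=5)
  i=4: ✗ (fails at j=5)
  i=5: ✗ (fails at j=5)
  i=6: ✗ (fails at j=6)
  i=7: ✗ (fails at j=7)
Positions where it holds: {0, 1} → 2.

2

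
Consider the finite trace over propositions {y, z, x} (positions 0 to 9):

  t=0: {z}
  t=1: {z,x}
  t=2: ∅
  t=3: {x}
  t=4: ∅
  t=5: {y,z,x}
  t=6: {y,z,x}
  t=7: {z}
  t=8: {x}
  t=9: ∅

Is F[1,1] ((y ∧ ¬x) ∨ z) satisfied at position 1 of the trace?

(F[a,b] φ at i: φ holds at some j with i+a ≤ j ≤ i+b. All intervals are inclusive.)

False

Check ((y ∧ ¬x) ∨ z) at each j in [2,2]:
  j=2: false
No position in the window satisfies it → formula fails.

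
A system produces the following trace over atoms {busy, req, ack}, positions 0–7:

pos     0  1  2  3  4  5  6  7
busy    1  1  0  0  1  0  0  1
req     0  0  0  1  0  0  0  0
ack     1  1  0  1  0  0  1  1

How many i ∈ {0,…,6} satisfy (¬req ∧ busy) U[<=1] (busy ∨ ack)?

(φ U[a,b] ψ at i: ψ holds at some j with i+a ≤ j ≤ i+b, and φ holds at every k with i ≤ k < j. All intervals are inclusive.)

5

Evaluate at each i in [0,6]:
  i=0: ✓ (rhs at j=0)
  i=1: ✓ (rhs at j=1)
  i=2: ✗ (lhs fails at k=2 before rhs at j=3)
  i=3: ✓ (rhs at j=3)
  i=4: ✓ (rhs at j=4)
  i=5: ✗ (lhs fails at k=5 before rhs at j=6)
  i=6: ✓ (rhs at j=6)
Positions where it holds: {0, 1, 3, 4, 6} → 5.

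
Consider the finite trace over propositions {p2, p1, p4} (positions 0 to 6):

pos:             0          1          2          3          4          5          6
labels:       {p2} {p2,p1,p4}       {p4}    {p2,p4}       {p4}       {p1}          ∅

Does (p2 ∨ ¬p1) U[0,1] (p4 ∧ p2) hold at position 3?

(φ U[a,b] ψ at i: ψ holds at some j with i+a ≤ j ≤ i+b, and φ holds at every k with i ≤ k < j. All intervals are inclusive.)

Need some j in [3,4] with (p4 ∧ p2), and (p2 ∨ ¬p1) at every k in [3,j-1].
  j=3: (p4 ∧ p2) holds; no prefix to check → satisfied.

Holds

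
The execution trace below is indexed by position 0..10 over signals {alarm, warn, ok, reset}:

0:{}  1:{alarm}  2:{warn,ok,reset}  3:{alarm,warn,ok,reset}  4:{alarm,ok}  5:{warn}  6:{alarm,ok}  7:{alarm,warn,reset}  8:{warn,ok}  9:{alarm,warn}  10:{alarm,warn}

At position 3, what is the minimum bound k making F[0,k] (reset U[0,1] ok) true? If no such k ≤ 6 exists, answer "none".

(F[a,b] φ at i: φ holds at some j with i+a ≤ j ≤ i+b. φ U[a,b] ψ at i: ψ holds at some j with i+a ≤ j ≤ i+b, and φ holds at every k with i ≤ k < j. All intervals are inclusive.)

Scan j = 3,4,… for (reset U[0,1] ok):
  j=3: holds
First hit at j=3, so smallest k = 3-3 = 0.

0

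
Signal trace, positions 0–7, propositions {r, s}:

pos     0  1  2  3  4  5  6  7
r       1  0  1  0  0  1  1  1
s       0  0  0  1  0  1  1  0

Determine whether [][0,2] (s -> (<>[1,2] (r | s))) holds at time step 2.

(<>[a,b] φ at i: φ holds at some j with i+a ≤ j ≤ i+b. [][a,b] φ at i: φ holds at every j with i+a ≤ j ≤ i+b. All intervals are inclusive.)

Holds

Check (s -> (<>[1,2] (r | s))) at every j in [2,4]:
  j=2: antecedent false → ✓
  j=3: antecedent true; consequent holds (witness at 5) → ✓
  j=4: antecedent false → ✓
All positions satisfy it → formula holds.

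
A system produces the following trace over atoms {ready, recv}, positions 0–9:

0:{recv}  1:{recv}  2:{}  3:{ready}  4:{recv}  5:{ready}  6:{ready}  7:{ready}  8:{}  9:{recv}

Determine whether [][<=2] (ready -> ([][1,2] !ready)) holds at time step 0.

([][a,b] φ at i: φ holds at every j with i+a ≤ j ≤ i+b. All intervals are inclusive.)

Check (ready -> ([][1,2] !ready)) at every j in [0,2]:
  j=0: antecedent false → ✓
  j=1: antecedent false → ✓
  j=2: antecedent false → ✓
All positions satisfy it → formula holds.

True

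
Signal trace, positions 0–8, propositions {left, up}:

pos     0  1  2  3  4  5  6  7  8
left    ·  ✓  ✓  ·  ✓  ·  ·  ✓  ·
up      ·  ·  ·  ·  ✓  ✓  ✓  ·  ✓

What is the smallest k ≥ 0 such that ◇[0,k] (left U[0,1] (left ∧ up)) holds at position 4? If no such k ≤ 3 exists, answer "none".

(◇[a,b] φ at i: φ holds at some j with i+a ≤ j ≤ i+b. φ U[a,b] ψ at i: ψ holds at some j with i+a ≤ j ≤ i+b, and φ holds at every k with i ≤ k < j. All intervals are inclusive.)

0

Scan j = 4,5,… for (left U[0,1] (left ∧ up)):
  j=4: holds
First hit at j=4, so smallest k = 4-4 = 0.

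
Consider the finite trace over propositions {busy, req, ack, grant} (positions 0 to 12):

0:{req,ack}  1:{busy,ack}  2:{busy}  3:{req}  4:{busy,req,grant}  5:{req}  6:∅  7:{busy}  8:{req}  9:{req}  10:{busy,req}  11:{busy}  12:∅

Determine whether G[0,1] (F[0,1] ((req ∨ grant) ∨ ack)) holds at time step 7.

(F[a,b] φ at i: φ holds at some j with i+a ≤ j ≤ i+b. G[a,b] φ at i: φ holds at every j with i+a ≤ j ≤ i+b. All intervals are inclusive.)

Check F[0,1] ((req ∨ grant) ∨ ack) at every j in [7,8]:
  j=7: holds (witness at 8)
  j=8: holds (witness at 8)
All positions satisfy it → formula holds.

Holds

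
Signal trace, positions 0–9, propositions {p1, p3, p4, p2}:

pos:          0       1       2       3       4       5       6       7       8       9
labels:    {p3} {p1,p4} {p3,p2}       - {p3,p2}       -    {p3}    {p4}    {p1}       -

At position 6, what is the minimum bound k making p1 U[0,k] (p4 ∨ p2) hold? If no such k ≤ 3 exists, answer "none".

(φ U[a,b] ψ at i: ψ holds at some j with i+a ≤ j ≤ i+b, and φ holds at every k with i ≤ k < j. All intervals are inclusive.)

none

Need earliest j ≥ 6 with (p4 ∨ p2), and p1 at every k in [6,j-1].
  j=6: rhs fails.
  j=7: rhs holds but lhs fails at k=6.
  j=8: rhs fails.
  j=9: rhs fails.
No witness within the range → none.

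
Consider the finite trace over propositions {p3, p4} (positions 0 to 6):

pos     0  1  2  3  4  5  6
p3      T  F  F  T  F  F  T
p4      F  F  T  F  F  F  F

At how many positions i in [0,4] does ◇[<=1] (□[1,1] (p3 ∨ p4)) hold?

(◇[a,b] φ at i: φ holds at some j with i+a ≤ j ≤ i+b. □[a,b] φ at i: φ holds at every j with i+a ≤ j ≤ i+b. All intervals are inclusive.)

4

Evaluate at each i in [0,4]:
  i=0: ✓ (witness j=1)
  i=1: ✓ (witness j=1)
  i=2: ✓ (witness j=2)
  i=3: ✗ (none in [3,4])
  i=4: ✓ (witness j=5)
Positions where it holds: {0, 1, 2, 4} → 4.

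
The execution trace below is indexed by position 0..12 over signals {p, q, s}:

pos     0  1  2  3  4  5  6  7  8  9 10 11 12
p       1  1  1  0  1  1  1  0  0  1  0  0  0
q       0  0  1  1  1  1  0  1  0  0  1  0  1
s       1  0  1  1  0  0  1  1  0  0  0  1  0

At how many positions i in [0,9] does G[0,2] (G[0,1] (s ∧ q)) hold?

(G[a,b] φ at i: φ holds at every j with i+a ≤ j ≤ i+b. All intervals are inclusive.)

Evaluate at each i in [0,9]:
  i=0: ✗ (fails at j=0)
  i=1: ✗ (fails at j=1)
  i=2: ✗ (fails at j=3)
  i=3: ✗ (fails at j=3)
  i=4: ✗ (fails at j=4)
  i=5: ✗ (fails at j=5)
  i=6: ✗ (fails at j=6)
  i=7: ✗ (fails at j=7)
  i=8: ✗ (fails at j=8)
  i=9: ✗ (fails at j=9)
Positions where it holds: {} → 0.

0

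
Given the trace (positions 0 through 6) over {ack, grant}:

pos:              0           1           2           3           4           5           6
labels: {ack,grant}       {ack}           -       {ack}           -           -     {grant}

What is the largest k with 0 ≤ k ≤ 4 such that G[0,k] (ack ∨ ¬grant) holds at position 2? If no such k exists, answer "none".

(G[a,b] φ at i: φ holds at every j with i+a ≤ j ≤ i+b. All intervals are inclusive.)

3

(ack ∨ ¬grant) must hold from j=2 onward; find where it first fails.
  j=2: holds
  j=3: holds
  j=4: holds
  j=5: holds
  j=6: fails
Holds on [2,5], so largest k = 3.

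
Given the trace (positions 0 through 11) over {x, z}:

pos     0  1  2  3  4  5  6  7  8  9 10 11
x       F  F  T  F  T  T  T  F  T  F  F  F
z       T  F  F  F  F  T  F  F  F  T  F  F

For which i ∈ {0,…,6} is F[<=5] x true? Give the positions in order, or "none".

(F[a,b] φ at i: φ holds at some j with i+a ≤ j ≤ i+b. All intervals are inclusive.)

Evaluate at each i in [0,6]:
  i=0: ✓ (witness j=2)
  i=1: ✓ (witness j=2)
  i=2: ✓ (witness j=2)
  i=3: ✓ (witness j=4)
  i=4: ✓ (witness j=4)
  i=5: ✓ (witness j=5)
  i=6: ✓ (witness j=6)

0, 1, 2, 3, 4, 5, 6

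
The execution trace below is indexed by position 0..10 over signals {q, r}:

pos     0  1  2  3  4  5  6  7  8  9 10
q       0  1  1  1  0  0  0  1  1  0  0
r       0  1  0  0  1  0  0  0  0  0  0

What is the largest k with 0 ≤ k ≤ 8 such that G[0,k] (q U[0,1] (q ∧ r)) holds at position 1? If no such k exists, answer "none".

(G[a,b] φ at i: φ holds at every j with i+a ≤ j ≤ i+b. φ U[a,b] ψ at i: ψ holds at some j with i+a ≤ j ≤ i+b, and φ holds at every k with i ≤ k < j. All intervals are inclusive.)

0

(q U[0,1] (q ∧ r)) must hold from j=1 onward; find where it first fails.
  j=1: holds
  j=2: fails
Holds on [1,1], so largest k = 0.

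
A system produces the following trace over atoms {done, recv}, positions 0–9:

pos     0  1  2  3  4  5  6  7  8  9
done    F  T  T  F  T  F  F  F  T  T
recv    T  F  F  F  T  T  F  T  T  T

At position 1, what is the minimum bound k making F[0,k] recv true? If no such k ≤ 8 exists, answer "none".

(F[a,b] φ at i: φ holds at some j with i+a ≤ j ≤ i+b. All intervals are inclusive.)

Scan j = 1,2,… for recv:
  j=1: fails
  j=2: fails
  j=3: fails
  j=4: holds
First hit at j=4, so smallest k = 4-1 = 3.

3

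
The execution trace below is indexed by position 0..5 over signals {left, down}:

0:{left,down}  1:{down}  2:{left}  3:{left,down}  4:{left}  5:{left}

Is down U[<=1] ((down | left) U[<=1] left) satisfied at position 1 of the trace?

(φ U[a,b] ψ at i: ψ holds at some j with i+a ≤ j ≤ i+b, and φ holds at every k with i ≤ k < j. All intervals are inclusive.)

Yes

Need some j in [1,2] with ((down | left) U[<=1] left), and down at every k in [1,j-1].
  j=1: ((down | left) U[<=1] left) holds; no prefix to check → satisfied.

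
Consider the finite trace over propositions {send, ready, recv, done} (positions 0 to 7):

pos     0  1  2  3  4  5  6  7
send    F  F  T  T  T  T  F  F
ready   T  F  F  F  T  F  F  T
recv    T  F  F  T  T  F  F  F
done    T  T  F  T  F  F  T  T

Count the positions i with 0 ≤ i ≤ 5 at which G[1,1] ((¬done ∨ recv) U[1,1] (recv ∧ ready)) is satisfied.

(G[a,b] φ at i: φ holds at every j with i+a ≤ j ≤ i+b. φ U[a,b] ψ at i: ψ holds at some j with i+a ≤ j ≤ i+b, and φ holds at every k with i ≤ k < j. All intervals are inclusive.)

Evaluate at each i in [0,5]:
  i=0: ✗ (fails at j=1)
  i=1: ✗ (fails at j=2)
  i=2: ✓ (all of [3,3])
  i=3: ✗ (fails at j=4)
  i=4: ✗ (fails at j=5)
  i=5: ✗ (fails at j=6)
Positions where it holds: {2} → 1.

1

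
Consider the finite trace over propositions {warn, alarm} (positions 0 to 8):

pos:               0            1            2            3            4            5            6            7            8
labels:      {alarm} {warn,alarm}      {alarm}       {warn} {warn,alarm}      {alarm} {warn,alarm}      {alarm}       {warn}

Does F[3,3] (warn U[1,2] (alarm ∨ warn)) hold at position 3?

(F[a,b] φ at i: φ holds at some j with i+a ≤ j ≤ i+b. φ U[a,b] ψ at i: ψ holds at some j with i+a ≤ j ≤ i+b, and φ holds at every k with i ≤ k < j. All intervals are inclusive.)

Yes

Check (warn U[1,2] (alarm ∨ warn)) at each j in [6,6]:
  j=6: holds
Found at j=6 → formula holds.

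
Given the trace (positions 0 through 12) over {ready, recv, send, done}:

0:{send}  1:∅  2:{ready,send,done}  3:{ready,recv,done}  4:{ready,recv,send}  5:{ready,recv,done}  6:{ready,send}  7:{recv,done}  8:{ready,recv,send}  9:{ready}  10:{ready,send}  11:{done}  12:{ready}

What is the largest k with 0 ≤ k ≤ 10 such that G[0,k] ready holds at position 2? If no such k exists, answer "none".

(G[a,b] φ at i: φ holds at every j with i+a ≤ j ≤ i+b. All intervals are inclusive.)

ready must hold from j=2 onward; find where it first fails.
  j=2: holds
  j=3: holds
  j=4: holds
  j=5: holds
  j=6: holds
  j=7: fails
Holds on [2,6], so largest k = 4.

4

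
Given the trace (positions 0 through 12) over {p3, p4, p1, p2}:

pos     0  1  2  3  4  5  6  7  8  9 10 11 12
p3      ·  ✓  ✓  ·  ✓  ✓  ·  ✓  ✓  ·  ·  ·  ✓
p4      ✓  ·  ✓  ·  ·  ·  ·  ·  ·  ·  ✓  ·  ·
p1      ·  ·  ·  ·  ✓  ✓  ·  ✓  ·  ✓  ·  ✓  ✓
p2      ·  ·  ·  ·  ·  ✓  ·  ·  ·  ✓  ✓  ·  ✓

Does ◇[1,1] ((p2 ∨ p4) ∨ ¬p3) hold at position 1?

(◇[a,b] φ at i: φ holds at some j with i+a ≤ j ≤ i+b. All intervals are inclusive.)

Yes

Check ((p2 ∨ p4) ∨ ¬p3) at each j in [2,2]:
  j=2: true
Found at j=2 → formula holds.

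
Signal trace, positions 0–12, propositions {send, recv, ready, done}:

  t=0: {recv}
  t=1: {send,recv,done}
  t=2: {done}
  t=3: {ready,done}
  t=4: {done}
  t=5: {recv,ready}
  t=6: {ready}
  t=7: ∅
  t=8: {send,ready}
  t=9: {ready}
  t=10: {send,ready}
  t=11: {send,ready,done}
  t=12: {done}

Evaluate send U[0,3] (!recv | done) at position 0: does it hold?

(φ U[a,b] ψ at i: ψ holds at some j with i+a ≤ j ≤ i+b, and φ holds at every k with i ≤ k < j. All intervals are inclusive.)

No

Need some j in [0,3] with (!recv | done), and send at every k in [0,j-1].
  j=0: (!recv | done) false.
  j=1: (!recv | done) holds, but send fails at k=0 → not this j.
  j=2: (!recv | done) holds, but send fails at k=0 → not this j.
  j=3: (!recv | done) holds, but send fails at k=0 → not this j.
No j in the window works → until fails.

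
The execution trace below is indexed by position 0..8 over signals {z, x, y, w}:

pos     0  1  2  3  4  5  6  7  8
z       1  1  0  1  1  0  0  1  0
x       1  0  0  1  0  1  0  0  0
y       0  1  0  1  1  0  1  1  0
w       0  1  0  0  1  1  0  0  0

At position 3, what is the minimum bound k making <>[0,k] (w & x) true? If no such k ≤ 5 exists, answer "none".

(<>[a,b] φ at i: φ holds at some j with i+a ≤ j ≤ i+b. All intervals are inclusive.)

2

Scan j = 3,4,… for (w & x):
  j=3: fails
  j=4: fails
  j=5: holds
First hit at j=5, so smallest k = 5-3 = 2.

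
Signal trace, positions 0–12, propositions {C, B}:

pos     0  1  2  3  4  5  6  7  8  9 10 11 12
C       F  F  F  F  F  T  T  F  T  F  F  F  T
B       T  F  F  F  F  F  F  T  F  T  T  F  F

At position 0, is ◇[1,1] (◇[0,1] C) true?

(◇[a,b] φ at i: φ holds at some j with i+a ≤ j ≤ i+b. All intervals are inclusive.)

Does not hold

Check ◇[0,1] C at each j in [1,1]:
  j=1: fails (none in [1,2])
No position in the window satisfies it → formula fails.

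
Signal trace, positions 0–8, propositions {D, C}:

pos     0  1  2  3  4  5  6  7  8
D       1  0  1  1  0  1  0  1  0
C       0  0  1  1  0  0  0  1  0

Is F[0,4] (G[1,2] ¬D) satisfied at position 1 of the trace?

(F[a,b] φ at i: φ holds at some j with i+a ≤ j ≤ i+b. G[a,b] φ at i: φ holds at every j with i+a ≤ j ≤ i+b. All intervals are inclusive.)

Check G[1,2] ¬D at each j in [1,5]:
  j=1: fails at 2
  j=2: fails at 3
  j=3: fails at 5
  j=4: fails at 5
  j=5: fails at 7
No position in the window satisfies it → formula fails.

Does not hold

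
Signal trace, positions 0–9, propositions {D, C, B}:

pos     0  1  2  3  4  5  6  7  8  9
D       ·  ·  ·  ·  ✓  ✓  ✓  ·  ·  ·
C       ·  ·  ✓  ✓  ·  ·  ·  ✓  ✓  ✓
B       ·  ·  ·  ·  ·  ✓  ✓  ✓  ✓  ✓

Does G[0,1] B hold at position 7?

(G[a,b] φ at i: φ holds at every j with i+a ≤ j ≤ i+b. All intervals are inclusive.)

Check B at every j in [7,8]:
  j=7: true
  j=8: true
All positions satisfy it → formula holds.

Yes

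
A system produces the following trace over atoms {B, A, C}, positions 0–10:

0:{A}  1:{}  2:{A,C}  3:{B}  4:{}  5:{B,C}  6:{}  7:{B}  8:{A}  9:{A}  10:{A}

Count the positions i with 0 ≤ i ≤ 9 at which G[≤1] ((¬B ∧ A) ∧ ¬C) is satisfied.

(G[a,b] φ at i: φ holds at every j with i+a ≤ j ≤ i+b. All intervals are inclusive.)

Evaluate at each i in [0,9]:
  i=0: ✗ (fails at j=1)
  i=1: ✗ (fails at j=1)
  i=2: ✗ (fails at j=2)
  i=3: ✗ (fails at j=3)
  i=4: ✗ (fails at j=4)
  i=5: ✗ (fails at j=5)
  i=6: ✗ (fails at j=6)
  i=7: ✗ (fails at j=7)
  i=8: ✓ (all of [8,9])
  i=9: ✓ (all of [9,10])
Positions where it holds: {8, 9} → 2.

2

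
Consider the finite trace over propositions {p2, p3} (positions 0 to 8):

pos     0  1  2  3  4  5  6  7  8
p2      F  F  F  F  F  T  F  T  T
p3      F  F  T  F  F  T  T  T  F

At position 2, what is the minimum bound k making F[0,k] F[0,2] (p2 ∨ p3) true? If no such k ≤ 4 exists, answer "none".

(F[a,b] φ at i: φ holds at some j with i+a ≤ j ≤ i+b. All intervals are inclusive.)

Scan j = 2,3,… for F[0,2] (p2 ∨ p3):
  j=2: holds
First hit at j=2, so smallest k = 2-2 = 0.

0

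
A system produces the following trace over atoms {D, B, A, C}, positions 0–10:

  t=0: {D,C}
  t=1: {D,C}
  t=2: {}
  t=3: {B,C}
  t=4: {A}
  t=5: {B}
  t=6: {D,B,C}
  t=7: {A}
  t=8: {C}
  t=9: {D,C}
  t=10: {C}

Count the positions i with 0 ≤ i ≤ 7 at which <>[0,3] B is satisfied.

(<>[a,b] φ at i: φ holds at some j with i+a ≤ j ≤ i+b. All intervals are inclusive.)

Evaluate at each i in [0,7]:
  i=0: ✓ (witness j=3)
  i=1: ✓ (witness j=3)
  i=2: ✓ (witness j=3)
  i=3: ✓ (witness j=3)
  i=4: ✓ (witness j=5)
  i=5: ✓ (witness j=5)
  i=6: ✓ (witness j=6)
  i=7: ✗ (none in [7,10])
Positions where it holds: {0, 1, 2, 3, 4, 5, 6} → 7.

7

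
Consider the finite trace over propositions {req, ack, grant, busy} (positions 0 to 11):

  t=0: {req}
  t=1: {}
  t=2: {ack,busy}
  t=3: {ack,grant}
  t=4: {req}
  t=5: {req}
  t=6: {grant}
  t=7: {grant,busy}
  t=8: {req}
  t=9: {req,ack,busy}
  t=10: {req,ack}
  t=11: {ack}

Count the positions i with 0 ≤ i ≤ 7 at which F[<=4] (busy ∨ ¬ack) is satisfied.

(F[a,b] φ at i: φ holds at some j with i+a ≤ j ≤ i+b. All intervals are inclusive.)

8

Evaluate at each i in [0,7]:
  i=0: ✓ (witness j=0)
  i=1: ✓ (witness j=1)
  i=2: ✓ (witness j=2)
  i=3: ✓ (witness j=4)
  i=4: ✓ (witness j=4)
  i=5: ✓ (witness j=5)
  i=6: ✓ (witness j=6)
  i=7: ✓ (witness j=7)
Positions where it holds: {0, 1, 2, 3, 4, 5, 6, 7} → 8.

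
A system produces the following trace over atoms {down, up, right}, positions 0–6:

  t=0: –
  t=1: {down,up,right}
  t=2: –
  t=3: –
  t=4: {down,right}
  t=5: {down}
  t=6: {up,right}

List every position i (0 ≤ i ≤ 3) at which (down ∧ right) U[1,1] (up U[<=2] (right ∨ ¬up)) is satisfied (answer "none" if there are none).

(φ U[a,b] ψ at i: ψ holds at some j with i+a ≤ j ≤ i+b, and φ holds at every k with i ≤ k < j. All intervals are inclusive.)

Evaluate at each i in [0,3]:
  i=0: ✗ (lhs fails at k=0 before rhs at j=1)
  i=1: ✓ (rhs at j=2; lhs holds on [1,1])
  i=2: ✗ (lhs fails at k=2 before rhs at j=3)
  i=3: ✗ (lhs fails at k=3 before rhs at j=4)

1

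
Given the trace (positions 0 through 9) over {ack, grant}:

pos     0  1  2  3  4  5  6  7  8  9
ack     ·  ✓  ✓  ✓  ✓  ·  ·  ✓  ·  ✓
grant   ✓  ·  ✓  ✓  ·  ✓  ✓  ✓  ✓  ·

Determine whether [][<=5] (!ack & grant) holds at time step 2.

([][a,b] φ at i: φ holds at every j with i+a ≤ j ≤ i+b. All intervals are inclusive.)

Check (!ack & grant) at every j in [2,7]:
  j=2: false
  j=3: false
  j=4: false
  j=5: true
  j=6: true
  j=7: false
Fails at j=2 → formula fails.

False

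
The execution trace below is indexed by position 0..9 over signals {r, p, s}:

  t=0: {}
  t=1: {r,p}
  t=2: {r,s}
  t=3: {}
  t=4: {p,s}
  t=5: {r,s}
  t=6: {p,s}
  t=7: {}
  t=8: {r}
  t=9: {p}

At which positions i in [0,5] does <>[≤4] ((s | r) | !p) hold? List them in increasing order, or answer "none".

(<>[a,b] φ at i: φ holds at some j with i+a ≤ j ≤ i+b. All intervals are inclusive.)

0, 1, 2, 3, 4, 5

Evaluate at each i in [0,5]:
  i=0: ✓ (witness j=0)
  i=1: ✓ (witness j=1)
  i=2: ✓ (witness j=2)
  i=3: ✓ (witness j=3)
  i=4: ✓ (witness j=4)
  i=5: ✓ (witness j=5)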